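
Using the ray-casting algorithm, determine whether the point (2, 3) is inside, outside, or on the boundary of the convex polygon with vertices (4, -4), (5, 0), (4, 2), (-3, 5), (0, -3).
The point (2, 3) lies strictly outside the polygon

Cast a horizontal ray to the right from the query point and count how many polygon edges it crosses (each edge strictly once or zero times, handled with the usual half-open convention). 
Parity of crossings → even ⇒ outside.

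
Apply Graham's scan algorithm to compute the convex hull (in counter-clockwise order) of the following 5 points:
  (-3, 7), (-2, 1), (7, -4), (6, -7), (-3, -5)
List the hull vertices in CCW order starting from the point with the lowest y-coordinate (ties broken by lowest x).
Hull (CCW) = [(6, -7), (7, -4), (-3, 7), (-3, -5)]

Graham scan procedure:
  1. Find the pivot p₀ = point with lowest y (tie → lowest x): (6, -7).
  2. Sort the remaining points by polar angle around p₀.
  3. Walk through sorted points, maintaining a stack; pop the top while the last three entries make a non-left turn (cross product ≤ 0).
  4. Final stack is the convex hull in CCW order: (6, -7), (7, -4), (-3, 7), (-3, -5).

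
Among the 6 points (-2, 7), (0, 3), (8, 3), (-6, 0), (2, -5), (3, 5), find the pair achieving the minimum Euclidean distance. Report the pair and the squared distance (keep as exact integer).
Pair = ((0, 3), (3, 5)); squared distance = 13

Compute all C(6, 2) = 15 pairwise squared distances (x_i − x_j)² + (y_i − y_j)². The minimum is 13, attained by the pair ((0, 3), (3, 5)).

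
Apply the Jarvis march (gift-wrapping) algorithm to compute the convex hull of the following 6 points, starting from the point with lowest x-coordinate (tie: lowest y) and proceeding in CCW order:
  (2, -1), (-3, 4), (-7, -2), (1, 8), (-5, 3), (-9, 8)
Hull (CCW) = [(-9, 8), (-7, -2), (2, -1), (1, 8)]

Jarvis march: at each step, from the current hull vertex p, select the next vertex q as the point such that every other point lies strictly to the left of (or on) the directed line p → q. (Equivalently: for every other point r, the cross product (q − p) × (r − p) ≥ 0.)
Starting point (lowest x, tie lowest y): (-9, 8). Wrap until returning to start. Resulting hull: (-9, 8), (-7, -2), (2, -1), (1, 8).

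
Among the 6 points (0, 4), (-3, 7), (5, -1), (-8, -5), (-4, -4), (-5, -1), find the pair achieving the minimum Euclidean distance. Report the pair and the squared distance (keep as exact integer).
Pair = ((-4, -4), (-5, -1)); squared distance = 10

Compute all C(6, 2) = 15 pairwise squared distances (x_i − x_j)² + (y_i − y_j)². The minimum is 10, attained by the pair ((-4, -4), (-5, -1)).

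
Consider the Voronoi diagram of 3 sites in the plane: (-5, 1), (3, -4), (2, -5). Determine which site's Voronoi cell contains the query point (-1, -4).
Nearest site = (2, -5)

The Voronoi cell of site s contains exactly those query points closer to s than to any other site. Compute squared distances from q = (-1, -4) to each site:
  (2 − -1)² + (-5 − -4)² = 10
  (3 − -1)² + (-4 − -4)² = 16
  (-5 − -1)² + (1 − -4)² = 41
Minimum is attained by (2, -5), so q lies in its Voronoi cell.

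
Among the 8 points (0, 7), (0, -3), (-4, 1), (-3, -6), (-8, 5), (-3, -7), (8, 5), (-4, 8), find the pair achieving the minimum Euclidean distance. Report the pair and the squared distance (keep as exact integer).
Pair = ((-3, -6), (-3, -7)); squared distance = 1

Compute all C(8, 2) = 28 pairwise squared distances (x_i − x_j)² + (y_i − y_j)². The minimum is 1, attained by the pair ((-3, -6), (-3, -7)).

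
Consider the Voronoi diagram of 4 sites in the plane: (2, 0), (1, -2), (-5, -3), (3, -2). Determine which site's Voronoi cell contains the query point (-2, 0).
Nearest site = (1, -2)

The Voronoi cell of site s contains exactly those query points closer to s than to any other site. Compute squared distances from q = (-2, 0) to each site:
  (1 − -2)² + (-2 − 0)² = 13
  (2 − -2)² + (0 − 0)² = 16
  (-5 − -2)² + (-3 − 0)² = 18
  (3 − -2)² + (-2 − 0)² = 29
Minimum is attained by (1, -2), so q lies in its Voronoi cell.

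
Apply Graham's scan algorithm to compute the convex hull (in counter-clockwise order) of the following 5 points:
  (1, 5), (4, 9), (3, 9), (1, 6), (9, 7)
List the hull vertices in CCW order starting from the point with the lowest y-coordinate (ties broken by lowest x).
Hull (CCW) = [(1, 5), (9, 7), (4, 9), (3, 9), (1, 6)]

Graham scan procedure:
  1. Find the pivot p₀ = point with lowest y (tie → lowest x): (1, 5).
  2. Sort the remaining points by polar angle around p₀.
  3. Walk through sorted points, maintaining a stack; pop the top while the last three entries make a non-left turn (cross product ≤ 0).
  4. Final stack is the convex hull in CCW order: (1, 5), (9, 7), (4, 9), (3, 9), (1, 6).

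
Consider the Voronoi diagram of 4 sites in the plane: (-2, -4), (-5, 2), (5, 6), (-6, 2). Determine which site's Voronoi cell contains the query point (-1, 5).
Nearest site = (-5, 2)

The Voronoi cell of site s contains exactly those query points closer to s than to any other site. Compute squared distances from q = (-1, 5) to each site:
  (-5 − -1)² + (2 − 5)² = 25
  (-6 − -1)² + (2 − 5)² = 34
  (5 − -1)² + (6 − 5)² = 37
  (-2 − -1)² + (-4 − 5)² = 82
Minimum is attained by (-5, 2), so q lies in its Voronoi cell.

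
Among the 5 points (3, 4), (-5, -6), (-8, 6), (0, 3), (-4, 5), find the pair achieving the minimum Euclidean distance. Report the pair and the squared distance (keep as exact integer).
Pair = ((3, 4), (0, 3)); squared distance = 10

Compute all C(5, 2) = 10 pairwise squared distances (x_i − x_j)² + (y_i − y_j)². The minimum is 10, attained by the pair ((3, 4), (0, 3)).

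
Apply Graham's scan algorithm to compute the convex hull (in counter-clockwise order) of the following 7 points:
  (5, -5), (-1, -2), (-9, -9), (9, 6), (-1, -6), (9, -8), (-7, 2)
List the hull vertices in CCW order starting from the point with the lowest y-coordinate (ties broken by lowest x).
Hull (CCW) = [(-9, -9), (9, -8), (9, 6), (-7, 2)]

Graham scan procedure:
  1. Find the pivot p₀ = point with lowest y (tie → lowest x): (-9, -9).
  2. Sort the remaining points by polar angle around p₀.
  3. Walk through sorted points, maintaining a stack; pop the top while the last three entries make a non-left turn (cross product ≤ 0).
  4. Final stack is the convex hull in CCW order: (-9, -9), (9, -8), (9, 6), (-7, 2).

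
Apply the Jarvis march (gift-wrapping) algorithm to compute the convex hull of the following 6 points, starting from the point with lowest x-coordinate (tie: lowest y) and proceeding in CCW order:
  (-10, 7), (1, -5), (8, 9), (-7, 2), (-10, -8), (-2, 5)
Hull (CCW) = [(-10, -8), (1, -5), (8, 9), (-10, 7)]

Jarvis march: at each step, from the current hull vertex p, select the next vertex q as the point such that every other point lies strictly to the left of (or on) the directed line p → q. (Equivalently: for every other point r, the cross product (q − p) × (r − p) ≥ 0.)
Starting point (lowest x, tie lowest y): (-10, -8). Wrap until returning to start. Resulting hull: (-10, -8), (1, -5), (8, 9), (-10, 7).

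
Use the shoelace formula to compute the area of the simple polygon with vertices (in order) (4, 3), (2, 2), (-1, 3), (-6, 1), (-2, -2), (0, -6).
Area = 77/2

Shoelace formula: Area = (1/2) |Σ_i (x_i · y_{i+1} − x_{i+1} · y_i)| (indices mod n). Compute each cross term:
  (4)(2) − (2)(3) = 2
  (2)(3) − (-1)(2) = 8
  (-1)(1) − (-6)(3) = 17
  (-6)(-2) − (-2)(1) = 14
  (-2)(-6) − (0)(-2) = 12
  (0)(3) − (4)(-6) = 24
Sum = 77, so (signed) Area = 77/2 = 77/2, |Area| = 77/2.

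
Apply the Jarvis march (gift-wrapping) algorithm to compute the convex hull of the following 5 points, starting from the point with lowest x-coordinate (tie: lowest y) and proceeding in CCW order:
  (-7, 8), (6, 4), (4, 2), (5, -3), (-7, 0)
Hull (CCW) = [(-7, 0), (5, -3), (6, 4), (-7, 8)]

Jarvis march: at each step, from the current hull vertex p, select the next vertex q as the point such that every other point lies strictly to the left of (or on) the directed line p → q. (Equivalently: for every other point r, the cross product (q − p) × (r − p) ≥ 0.)
Starting point (lowest x, tie lowest y): (-7, 0). Wrap until returning to start. Resulting hull: (-7, 0), (5, -3), (6, 4), (-7, 8).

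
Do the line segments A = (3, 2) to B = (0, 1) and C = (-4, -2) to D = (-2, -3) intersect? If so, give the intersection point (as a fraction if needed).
No (intersection of containing lines falls outside at least one segment)

Parametrize and solve: t = 3, s = -1. At least one of these is outside [0, 1], so the segments do not intersect.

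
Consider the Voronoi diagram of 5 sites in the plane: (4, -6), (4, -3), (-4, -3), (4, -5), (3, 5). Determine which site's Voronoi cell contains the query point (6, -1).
Nearest site = (4, -3)

The Voronoi cell of site s contains exactly those query points closer to s than to any other site. Compute squared distances from q = (6, -1) to each site:
  (4 − 6)² + (-3 − -1)² = 8
  (4 − 6)² + (-5 − -1)² = 20
  (4 − 6)² + (-6 − -1)² = 29
  (3 − 6)² + (5 − -1)² = 45
  (-4 − 6)² + (-3 − -1)² = 104
Minimum is attained by (4, -3), so q lies in its Voronoi cell.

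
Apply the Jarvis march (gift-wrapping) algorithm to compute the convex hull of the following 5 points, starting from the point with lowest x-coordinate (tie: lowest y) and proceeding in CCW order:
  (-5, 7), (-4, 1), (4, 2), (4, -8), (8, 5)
Hull (CCW) = [(-5, 7), (-4, 1), (4, -8), (8, 5)]

Jarvis march: at each step, from the current hull vertex p, select the next vertex q as the point such that every other point lies strictly to the left of (or on) the directed line p → q. (Equivalently: for every other point r, the cross product (q − p) × (r − p) ≥ 0.)
Starting point (lowest x, tie lowest y): (-5, 7). Wrap until returning to start. Resulting hull: (-5, 7), (-4, 1), (4, -8), (8, 5).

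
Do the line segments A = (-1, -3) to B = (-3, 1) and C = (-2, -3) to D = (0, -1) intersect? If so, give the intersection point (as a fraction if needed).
Yes; intersection at (-4/3, -7/3) (t = 1/6 on AB, s = 1/3 on CD)

Parametrize AB as A + t(B − A) = (-1 + -2 t, -3 + 4 t) and CD as C + s(D − C) = (-2 + 2 s, -3 + 2 s). Solve the linear system for (t, s). Determinant = 12 ≠ 0, so a unique intersection of the containing lines exists. Solution: t = 1/6, s = 1/3 — both in [0, 1], so the segments cross. Intersection point: (-4/3, -7/3).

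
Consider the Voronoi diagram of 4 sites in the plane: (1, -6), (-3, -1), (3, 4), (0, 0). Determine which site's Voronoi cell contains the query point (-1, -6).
Nearest site = (1, -6)

The Voronoi cell of site s contains exactly those query points closer to s than to any other site. Compute squared distances from q = (-1, -6) to each site:
  (1 − -1)² + (-6 − -6)² = 4
  (-3 − -1)² + (-1 − -6)² = 29
  (0 − -1)² + (0 − -6)² = 37
  (3 − -1)² + (4 − -6)² = 116
Minimum is attained by (1, -6), so q lies in its Voronoi cell.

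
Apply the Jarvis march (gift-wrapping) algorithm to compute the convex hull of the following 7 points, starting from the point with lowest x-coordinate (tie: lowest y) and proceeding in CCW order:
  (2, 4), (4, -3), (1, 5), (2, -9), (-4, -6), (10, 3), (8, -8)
Hull (CCW) = [(-4, -6), (2, -9), (8, -8), (10, 3), (1, 5)]

Jarvis march: at each step, from the current hull vertex p, select the next vertex q as the point such that every other point lies strictly to the left of (or on) the directed line p → q. (Equivalently: for every other point r, the cross product (q − p) × (r − p) ≥ 0.)
Starting point (lowest x, tie lowest y): (-4, -6). Wrap until returning to start. Resulting hull: (-4, -6), (2, -9), (8, -8), (10, 3), (1, 5).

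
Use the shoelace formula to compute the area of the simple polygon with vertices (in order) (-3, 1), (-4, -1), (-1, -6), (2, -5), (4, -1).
Area = 33

Shoelace formula: Area = (1/2) |Σ_i (x_i · y_{i+1} − x_{i+1} · y_i)| (indices mod n). Compute each cross term:
  (-3)(-1) − (-4)(1) = 7
  (-4)(-6) − (-1)(-1) = 23
  (-1)(-5) − (2)(-6) = 17
  (2)(-1) − (4)(-5) = 18
  (4)(1) − (-3)(-1) = 1
Sum = 66, so (signed) Area = 66/2 = 33, |Area| = 33.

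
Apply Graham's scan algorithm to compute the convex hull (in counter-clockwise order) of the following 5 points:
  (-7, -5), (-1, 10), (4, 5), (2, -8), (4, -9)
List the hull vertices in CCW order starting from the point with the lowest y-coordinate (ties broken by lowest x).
Hull (CCW) = [(4, -9), (4, 5), (-1, 10), (-7, -5)]

Graham scan procedure:
  1. Find the pivot p₀ = point with lowest y (tie → lowest x): (4, -9).
  2. Sort the remaining points by polar angle around p₀.
  3. Walk through sorted points, maintaining a stack; pop the top while the last three entries make a non-left turn (cross product ≤ 0).
  4. Final stack is the convex hull in CCW order: (4, -9), (4, 5), (-1, 10), (-7, -5).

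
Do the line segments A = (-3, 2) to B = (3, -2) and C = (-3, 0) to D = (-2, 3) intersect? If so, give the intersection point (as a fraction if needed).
Yes; intersection at (-27/11, 18/11) (t = 1/11 on AB, s = 6/11 on CD)

Parametrize AB as A + t(B − A) = (-3 + 6 t, 2 + -4 t) and CD as C + s(D − C) = (-3 + 1 s, 0 + 3 s). Solve the linear system for (t, s). Determinant = -22 ≠ 0, so a unique intersection of the containing lines exists. Solution: t = 1/11, s = 6/11 — both in [0, 1], so the segments cross. Intersection point: (-27/11, 18/11).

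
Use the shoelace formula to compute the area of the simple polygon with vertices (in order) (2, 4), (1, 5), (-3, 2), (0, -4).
Area = 43/2

Shoelace formula: Area = (1/2) |Σ_i (x_i · y_{i+1} − x_{i+1} · y_i)| (indices mod n). Compute each cross term:
  (2)(5) − (1)(4) = 6
  (1)(2) − (-3)(5) = 17
  (-3)(-4) − (0)(2) = 12
  (0)(4) − (2)(-4) = 8
Sum = 43, so (signed) Area = 43/2 = 43/2, |Area| = 43/2.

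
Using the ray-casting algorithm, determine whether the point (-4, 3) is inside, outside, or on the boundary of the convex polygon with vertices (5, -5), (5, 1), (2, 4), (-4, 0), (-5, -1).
The point (-4, 3) lies strictly outside the polygon

Cast a horizontal ray to the right from the query point and count how many polygon edges it crosses (each edge strictly once or zero times, handled with the usual half-open convention). 
Parity of crossings → even ⇒ outside.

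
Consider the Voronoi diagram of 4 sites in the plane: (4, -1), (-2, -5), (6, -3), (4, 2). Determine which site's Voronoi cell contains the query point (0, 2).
Nearest site = (4, 2)

The Voronoi cell of site s contains exactly those query points closer to s than to any other site. Compute squared distances from q = (0, 2) to each site:
  (4 − 0)² + (2 − 2)² = 16
  (4 − 0)² + (-1 − 2)² = 25
  (-2 − 0)² + (-5 − 2)² = 53
  (6 − 0)² + (-3 − 2)² = 61
Minimum is attained by (4, 2), so q lies in its Voronoi cell.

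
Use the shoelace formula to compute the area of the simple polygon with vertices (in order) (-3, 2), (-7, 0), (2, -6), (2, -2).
Area = 31

Shoelace formula: Area = (1/2) |Σ_i (x_i · y_{i+1} − x_{i+1} · y_i)| (indices mod n). Compute each cross term:
  (-3)(0) − (-7)(2) = 14
  (-7)(-6) − (2)(0) = 42
  (2)(-2) − (2)(-6) = 8
  (2)(2) − (-3)(-2) = -2
Sum = 62, so (signed) Area = 62/2 = 31, |Area| = 31.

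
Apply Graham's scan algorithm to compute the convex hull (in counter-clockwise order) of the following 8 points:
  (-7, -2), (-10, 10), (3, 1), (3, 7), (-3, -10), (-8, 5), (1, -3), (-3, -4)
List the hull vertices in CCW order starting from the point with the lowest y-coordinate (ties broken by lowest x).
Hull (CCW) = [(-3, -10), (1, -3), (3, 1), (3, 7), (-10, 10), (-7, -2)]

Graham scan procedure:
  1. Find the pivot p₀ = point with lowest y (tie → lowest x): (-3, -10).
  2. Sort the remaining points by polar angle around p₀.
  3. Walk through sorted points, maintaining a stack; pop the top while the last three entries make a non-left turn (cross product ≤ 0).
  4. Final stack is the convex hull in CCW order: (-3, -10), (1, -3), (3, 1), (3, 7), (-10, 10), (-7, -2).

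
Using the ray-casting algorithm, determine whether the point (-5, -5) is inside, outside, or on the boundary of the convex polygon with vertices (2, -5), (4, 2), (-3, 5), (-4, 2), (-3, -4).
The point (-5, -5) lies strictly outside the polygon

Cast a horizontal ray to the right from the query point and count how many polygon edges it crosses (each edge strictly once or zero times, handled with the usual half-open convention). 
Parity of crossings → even ⇒ outside.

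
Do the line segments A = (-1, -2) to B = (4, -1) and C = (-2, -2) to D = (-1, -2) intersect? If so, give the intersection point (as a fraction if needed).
Yes; intersection at (-1, -2) (t = 0 on AB, s = 1 on CD)

Parametrize AB as A + t(B − A) = (-1 + 5 t, -2 + 1 t) and CD as C + s(D − C) = (-2 + 1 s, -2 + 0 s). Solve the linear system for (t, s). Determinant = 1 ≠ 0, so a unique intersection of the containing lines exists. Solution: t = 0, s = 1 — both in [0, 1], so the segments cross. Intersection point: (-1, -2).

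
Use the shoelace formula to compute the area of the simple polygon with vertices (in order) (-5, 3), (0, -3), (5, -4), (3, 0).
Area = 51/2

Shoelace formula: Area = (1/2) |Σ_i (x_i · y_{i+1} − x_{i+1} · y_i)| (indices mod n). Compute each cross term:
  (-5)(-3) − (0)(3) = 15
  (0)(-4) − (5)(-3) = 15
  (5)(0) − (3)(-4) = 12
  (3)(3) − (-5)(0) = 9
Sum = 51, so (signed) Area = 51/2 = 51/2, |Area| = 51/2.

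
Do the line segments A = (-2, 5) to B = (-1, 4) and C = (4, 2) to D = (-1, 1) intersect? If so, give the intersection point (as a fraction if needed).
No (intersection of containing lines falls outside at least one segment)

Parametrize and solve: t = 7/2, s = 1/2. At least one of these is outside [0, 1], so the segments do not intersect.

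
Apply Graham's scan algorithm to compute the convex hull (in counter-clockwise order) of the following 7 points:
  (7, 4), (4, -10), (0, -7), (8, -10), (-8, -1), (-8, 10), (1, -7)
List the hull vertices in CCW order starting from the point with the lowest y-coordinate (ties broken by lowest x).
Hull (CCW) = [(4, -10), (8, -10), (7, 4), (-8, 10), (-8, -1)]

Graham scan procedure:
  1. Find the pivot p₀ = point with lowest y (tie → lowest x): (4, -10).
  2. Sort the remaining points by polar angle around p₀.
  3. Walk through sorted points, maintaining a stack; pop the top while the last three entries make a non-left turn (cross product ≤ 0).
  4. Final stack is the convex hull in CCW order: (4, -10), (8, -10), (7, 4), (-8, 10), (-8, -1).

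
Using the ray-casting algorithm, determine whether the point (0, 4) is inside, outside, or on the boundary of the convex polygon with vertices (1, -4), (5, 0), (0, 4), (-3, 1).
The point (0, 4) lies on the polygon boundary

Boundary check: the query satisfies the collinearity and bounding-box conditions for some polygon edge, so it lies exactly on the boundary.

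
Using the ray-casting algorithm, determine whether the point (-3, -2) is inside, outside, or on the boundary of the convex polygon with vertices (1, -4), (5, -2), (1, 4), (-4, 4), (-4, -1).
The point (-3, -2) lies strictly outside the polygon

Cast a horizontal ray to the right from the query point and count how many polygon edges it crosses (each edge strictly once or zero times, handled with the usual half-open convention). 
Parity of crossings → even ⇒ outside.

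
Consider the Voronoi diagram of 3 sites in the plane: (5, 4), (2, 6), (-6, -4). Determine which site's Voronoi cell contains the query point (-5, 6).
Nearest site = (2, 6)

The Voronoi cell of site s contains exactly those query points closer to s than to any other site. Compute squared distances from q = (-5, 6) to each site:
  (2 − -5)² + (6 − 6)² = 49
  (-6 − -5)² + (-4 − 6)² = 101
  (5 − -5)² + (4 − 6)² = 104
Minimum is attained by (2, 6), so q lies in its Voronoi cell.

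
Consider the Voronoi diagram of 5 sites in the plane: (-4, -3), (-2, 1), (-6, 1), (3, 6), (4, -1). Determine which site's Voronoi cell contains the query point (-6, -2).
Nearest site = (-4, -3)

The Voronoi cell of site s contains exactly those query points closer to s than to any other site. Compute squared distances from q = (-6, -2) to each site:
  (-4 − -6)² + (-3 − -2)² = 5
  (-6 − -6)² + (1 − -2)² = 9
  (-2 − -6)² + (1 − -2)² = 25
  (4 − -6)² + (-1 − -2)² = 101
  (3 − -6)² + (6 − -2)² = 145
Minimum is attained by (-4, -3), so q lies in its Voronoi cell.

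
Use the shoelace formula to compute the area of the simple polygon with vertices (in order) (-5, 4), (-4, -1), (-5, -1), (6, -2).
Area = 25

Shoelace formula: Area = (1/2) |Σ_i (x_i · y_{i+1} − x_{i+1} · y_i)| (indices mod n). Compute each cross term:
  (-5)(-1) − (-4)(4) = 21
  (-4)(-1) − (-5)(-1) = -1
  (-5)(-2) − (6)(-1) = 16
  (6)(4) − (-5)(-2) = 14
Sum = 50, so (signed) Area = 50/2 = 25, |Area| = 25.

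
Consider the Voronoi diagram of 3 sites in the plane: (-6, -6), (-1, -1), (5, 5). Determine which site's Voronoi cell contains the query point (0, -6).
Nearest site = (-1, -1)

The Voronoi cell of site s contains exactly those query points closer to s than to any other site. Compute squared distances from q = (0, -6) to each site:
  (-1 − 0)² + (-1 − -6)² = 26
  (-6 − 0)² + (-6 − -6)² = 36
  (5 − 0)² + (5 − -6)² = 146
Minimum is attained by (-1, -1), so q lies in its Voronoi cell.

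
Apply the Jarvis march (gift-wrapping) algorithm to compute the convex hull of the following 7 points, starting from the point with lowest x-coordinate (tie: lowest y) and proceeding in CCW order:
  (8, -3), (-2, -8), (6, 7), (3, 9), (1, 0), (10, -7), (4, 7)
Hull (CCW) = [(-2, -8), (10, -7), (6, 7), (3, 9)]

Jarvis march: at each step, from the current hull vertex p, select the next vertex q as the point such that every other point lies strictly to the left of (or on) the directed line p → q. (Equivalently: for every other point r, the cross product (q − p) × (r − p) ≥ 0.)
Starting point (lowest x, tie lowest y): (-2, -8). Wrap until returning to start. Resulting hull: (-2, -8), (10, -7), (6, 7), (3, 9).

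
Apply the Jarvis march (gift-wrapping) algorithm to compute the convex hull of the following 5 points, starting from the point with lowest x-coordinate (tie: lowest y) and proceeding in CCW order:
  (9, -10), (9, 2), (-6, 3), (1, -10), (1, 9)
Hull (CCW) = [(-6, 3), (1, -10), (9, -10), (9, 2), (1, 9)]

Jarvis march: at each step, from the current hull vertex p, select the next vertex q as the point such that every other point lies strictly to the left of (or on) the directed line p → q. (Equivalently: for every other point r, the cross product (q − p) × (r − p) ≥ 0.)
Starting point (lowest x, tie lowest y): (-6, 3). Wrap until returning to start. Resulting hull: (-6, 3), (1, -10), (9, -10), (9, 2), (1, 9).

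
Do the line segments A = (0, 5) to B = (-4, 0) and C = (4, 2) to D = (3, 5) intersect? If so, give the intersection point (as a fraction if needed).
No (intersection of containing lines falls outside at least one segment)

Parametrize and solve: t = -9/17, s = 32/17. At least one of these is outside [0, 1], so the segments do not intersect.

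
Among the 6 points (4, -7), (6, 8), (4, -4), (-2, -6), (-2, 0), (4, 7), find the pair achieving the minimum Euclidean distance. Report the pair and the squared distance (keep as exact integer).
Pair = ((6, 8), (4, 7)); squared distance = 5

Compute all C(6, 2) = 15 pairwise squared distances (x_i − x_j)² + (y_i − y_j)². The minimum is 5, attained by the pair ((6, 8), (4, 7)).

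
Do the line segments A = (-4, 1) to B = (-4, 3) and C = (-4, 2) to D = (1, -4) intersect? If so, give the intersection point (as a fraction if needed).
Yes; intersection at (-4, 2) (t = 1/2 on AB, s = 0 on CD)

Parametrize AB as A + t(B − A) = (-4 + 0 t, 1 + 2 t) and CD as C + s(D − C) = (-4 + 5 s, 2 + -6 s). Solve the linear system for (t, s). Determinant = 10 ≠ 0, so a unique intersection of the containing lines exists. Solution: t = 1/2, s = 0 — both in [0, 1], so the segments cross. Intersection point: (-4, 2).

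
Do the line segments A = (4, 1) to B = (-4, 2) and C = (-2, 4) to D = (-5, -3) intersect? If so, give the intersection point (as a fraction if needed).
Yes; intersection at (-172/59, 110/59) (t = 51/59 on AB, s = 18/59 on CD)

Parametrize AB as A + t(B − A) = (4 + -8 t, 1 + 1 t) and CD as C + s(D − C) = (-2 + -3 s, 4 + -7 s). Solve the linear system for (t, s). Determinant = -59 ≠ 0, so a unique intersection of the containing lines exists. Solution: t = 51/59, s = 18/59 — both in [0, 1], so the segments cross. Intersection point: (-172/59, 110/59).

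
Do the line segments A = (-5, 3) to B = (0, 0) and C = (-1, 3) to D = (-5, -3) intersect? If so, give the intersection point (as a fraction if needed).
Yes; intersection at (-15/7, 9/7) (t = 4/7 on AB, s = 2/7 on CD)

Parametrize AB as A + t(B − A) = (-5 + 5 t, 3 + -3 t) and CD as C + s(D − C) = (-1 + -4 s, 3 + -6 s). Solve the linear system for (t, s). Determinant = 42 ≠ 0, so a unique intersection of the containing lines exists. Solution: t = 4/7, s = 2/7 — both in [0, 1], so the segments cross. Intersection point: (-15/7, 9/7).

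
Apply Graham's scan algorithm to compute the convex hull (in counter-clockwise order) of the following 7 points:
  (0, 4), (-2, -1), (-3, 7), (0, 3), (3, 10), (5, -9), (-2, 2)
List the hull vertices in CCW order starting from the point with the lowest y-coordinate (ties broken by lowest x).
Hull (CCW) = [(5, -9), (3, 10), (-3, 7), (-2, -1)]

Graham scan procedure:
  1. Find the pivot p₀ = point with lowest y (tie → lowest x): (5, -9).
  2. Sort the remaining points by polar angle around p₀.
  3. Walk through sorted points, maintaining a stack; pop the top while the last three entries make a non-left turn (cross product ≤ 0).
  4. Final stack is the convex hull in CCW order: (5, -9), (3, 10), (-3, 7), (-2, -1).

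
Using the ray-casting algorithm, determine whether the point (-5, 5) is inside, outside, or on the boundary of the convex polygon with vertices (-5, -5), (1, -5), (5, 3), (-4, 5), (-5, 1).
The point (-5, 5) lies strictly outside the polygon

Cast a horizontal ray to the right from the query point and count how many polygon edges it crosses (each edge strictly once or zero times, handled with the usual half-open convention). 
Parity of crossings → even ⇒ outside.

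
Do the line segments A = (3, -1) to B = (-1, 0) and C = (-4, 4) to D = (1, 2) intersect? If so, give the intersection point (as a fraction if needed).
No (intersection of containing lines falls outside at least one segment)

Parametrize and solve: t = -11/3, s = 13/3. At least one of these is outside [0, 1], so the segments do not intersect.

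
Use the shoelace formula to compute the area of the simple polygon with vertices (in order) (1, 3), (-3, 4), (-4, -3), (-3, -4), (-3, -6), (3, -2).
Area = 43

Shoelace formula: Area = (1/2) |Σ_i (x_i · y_{i+1} − x_{i+1} · y_i)| (indices mod n). Compute each cross term:
  (1)(4) − (-3)(3) = 13
  (-3)(-3) − (-4)(4) = 25
  (-4)(-4) − (-3)(-3) = 7
  (-3)(-6) − (-3)(-4) = 6
  (-3)(-2) − (3)(-6) = 24
  (3)(3) − (1)(-2) = 11
Sum = 86, so (signed) Area = 86/2 = 43, |Area| = 43.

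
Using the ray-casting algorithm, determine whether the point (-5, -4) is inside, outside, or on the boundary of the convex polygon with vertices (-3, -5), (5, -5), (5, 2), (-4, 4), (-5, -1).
The point (-5, -4) lies strictly outside the polygon

Cast a horizontal ray to the right from the query point and count how many polygon edges it crosses (each edge strictly once or zero times, handled with the usual half-open convention). 
Parity of crossings → even ⇒ outside.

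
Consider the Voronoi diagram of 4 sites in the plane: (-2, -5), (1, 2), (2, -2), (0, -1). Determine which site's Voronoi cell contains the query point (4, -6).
Nearest site = (2, -2)

The Voronoi cell of site s contains exactly those query points closer to s than to any other site. Compute squared distances from q = (4, -6) to each site:
  (2 − 4)² + (-2 − -6)² = 20
  (-2 − 4)² + (-5 − -6)² = 37
  (0 − 4)² + (-1 − -6)² = 41
  (1 − 4)² + (2 − -6)² = 73
Minimum is attained by (2, -2), so q lies in its Voronoi cell.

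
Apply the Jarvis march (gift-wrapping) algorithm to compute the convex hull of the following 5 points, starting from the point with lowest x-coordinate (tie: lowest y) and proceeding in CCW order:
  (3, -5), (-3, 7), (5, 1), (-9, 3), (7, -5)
Hull (CCW) = [(-9, 3), (3, -5), (7, -5), (5, 1), (-3, 7)]

Jarvis march: at each step, from the current hull vertex p, select the next vertex q as the point such that every other point lies strictly to the left of (or on) the directed line p → q. (Equivalently: for every other point r, the cross product (q − p) × (r − p) ≥ 0.)
Starting point (lowest x, tie lowest y): (-9, 3). Wrap until returning to start. Resulting hull: (-9, 3), (3, -5), (7, -5), (5, 1), (-3, 7).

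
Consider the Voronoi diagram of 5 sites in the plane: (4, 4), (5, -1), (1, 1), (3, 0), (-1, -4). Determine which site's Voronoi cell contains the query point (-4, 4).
Nearest site = (1, 1)

The Voronoi cell of site s contains exactly those query points closer to s than to any other site. Compute squared distances from q = (-4, 4) to each site:
  (1 − -4)² + (1 − 4)² = 34
  (4 − -4)² + (4 − 4)² = 64
  (3 − -4)² + (0 − 4)² = 65
  (-1 − -4)² + (-4 − 4)² = 73
  (5 − -4)² + (-1 − 4)² = 106
Minimum is attained by (1, 1), so q lies in its Voronoi cell.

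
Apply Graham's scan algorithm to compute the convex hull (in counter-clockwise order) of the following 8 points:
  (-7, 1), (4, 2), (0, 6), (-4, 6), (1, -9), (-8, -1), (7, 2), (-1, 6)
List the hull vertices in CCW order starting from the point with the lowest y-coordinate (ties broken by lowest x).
Hull (CCW) = [(1, -9), (7, 2), (0, 6), (-4, 6), (-7, 1), (-8, -1)]

Graham scan procedure:
  1. Find the pivot p₀ = point with lowest y (tie → lowest x): (1, -9).
  2. Sort the remaining points by polar angle around p₀.
  3. Walk through sorted points, maintaining a stack; pop the top while the last three entries make a non-left turn (cross product ≤ 0).
  4. Final stack is the convex hull in CCW order: (1, -9), (7, 2), (0, 6), (-4, 6), (-7, 1), (-8, -1).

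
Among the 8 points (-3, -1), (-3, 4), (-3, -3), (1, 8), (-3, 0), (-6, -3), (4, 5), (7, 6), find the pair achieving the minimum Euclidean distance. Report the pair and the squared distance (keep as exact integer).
Pair = ((-3, -1), (-3, 0)); squared distance = 1

Compute all C(8, 2) = 28 pairwise squared distances (x_i − x_j)² + (y_i − y_j)². The minimum is 1, attained by the pair ((-3, -1), (-3, 0)).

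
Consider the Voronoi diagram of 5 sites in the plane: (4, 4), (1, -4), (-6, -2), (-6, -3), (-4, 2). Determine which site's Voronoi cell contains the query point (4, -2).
Nearest site = (1, -4)

The Voronoi cell of site s contains exactly those query points closer to s than to any other site. Compute squared distances from q = (4, -2) to each site:
  (1 − 4)² + (-4 − -2)² = 13
  (4 − 4)² + (4 − -2)² = 36
  (-4 − 4)² + (2 − -2)² = 80
  (-6 − 4)² + (-2 − -2)² = 100
  (-6 − 4)² + (-3 − -2)² = 101
Minimum is attained by (1, -4), so q lies in its Voronoi cell.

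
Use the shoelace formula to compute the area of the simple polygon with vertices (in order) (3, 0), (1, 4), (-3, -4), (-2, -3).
Area = 15

Shoelace formula: Area = (1/2) |Σ_i (x_i · y_{i+1} − x_{i+1} · y_i)| (indices mod n). Compute each cross term:
  (3)(4) − (1)(0) = 12
  (1)(-4) − (-3)(4) = 8
  (-3)(-3) − (-2)(-4) = 1
  (-2)(0) − (3)(-3) = 9
Sum = 30, so (signed) Area = 30/2 = 15, |Area| = 15.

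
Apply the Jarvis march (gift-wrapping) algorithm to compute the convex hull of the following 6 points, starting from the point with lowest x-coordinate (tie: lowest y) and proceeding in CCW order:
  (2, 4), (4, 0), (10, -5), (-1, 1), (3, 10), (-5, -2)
Hull (CCW) = [(-5, -2), (10, -5), (3, 10)]

Jarvis march: at each step, from the current hull vertex p, select the next vertex q as the point such that every other point lies strictly to the left of (or on) the directed line p → q. (Equivalently: for every other point r, the cross product (q − p) × (r − p) ≥ 0.)
Starting point (lowest x, tie lowest y): (-5, -2). Wrap until returning to start. Resulting hull: (-5, -2), (10, -5), (3, 10).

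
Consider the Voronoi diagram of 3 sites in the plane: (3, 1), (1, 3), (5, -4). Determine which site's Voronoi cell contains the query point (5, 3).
Nearest site = (3, 1)

The Voronoi cell of site s contains exactly those query points closer to s than to any other site. Compute squared distances from q = (5, 3) to each site:
  (3 − 5)² + (1 − 3)² = 8
  (1 − 5)² + (3 − 3)² = 16
  (5 − 5)² + (-4 − 3)² = 49
Minimum is attained by (3, 1), so q lies in its Voronoi cell.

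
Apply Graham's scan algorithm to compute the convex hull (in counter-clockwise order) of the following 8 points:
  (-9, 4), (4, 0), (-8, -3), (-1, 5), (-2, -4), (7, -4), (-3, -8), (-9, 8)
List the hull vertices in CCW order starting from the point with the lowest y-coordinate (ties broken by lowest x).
Hull (CCW) = [(-3, -8), (7, -4), (4, 0), (-1, 5), (-9, 8), (-9, 4), (-8, -3)]

Graham scan procedure:
  1. Find the pivot p₀ = point with lowest y (tie → lowest x): (-3, -8).
  2. Sort the remaining points by polar angle around p₀.
  3. Walk through sorted points, maintaining a stack; pop the top while the last three entries make a non-left turn (cross product ≤ 0).
  4. Final stack is the convex hull in CCW order: (-3, -8), (7, -4), (4, 0), (-1, 5), (-9, 8), (-9, 4), (-8, -3).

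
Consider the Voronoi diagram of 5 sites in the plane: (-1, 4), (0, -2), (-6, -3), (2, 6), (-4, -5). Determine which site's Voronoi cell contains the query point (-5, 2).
Nearest site = (-1, 4)

The Voronoi cell of site s contains exactly those query points closer to s than to any other site. Compute squared distances from q = (-5, 2) to each site:
  (-1 − -5)² + (4 − 2)² = 20
  (-6 − -5)² + (-3 − 2)² = 26
  (0 − -5)² + (-2 − 2)² = 41
  (-4 − -5)² + (-5 − 2)² = 50
  (2 − -5)² + (6 − 2)² = 65
Minimum is attained by (-1, 4), so q lies in its Voronoi cell.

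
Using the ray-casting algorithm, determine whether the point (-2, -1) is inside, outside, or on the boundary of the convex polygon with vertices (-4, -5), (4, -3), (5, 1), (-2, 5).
The point (-2, -1) lies strictly inside the polygon

Cast a horizontal ray to the right from the query point and count how many polygon edges it crosses (each edge strictly once or zero times, handled with the usual half-open convention). 
Parity of crossings → odd ⇒ inside.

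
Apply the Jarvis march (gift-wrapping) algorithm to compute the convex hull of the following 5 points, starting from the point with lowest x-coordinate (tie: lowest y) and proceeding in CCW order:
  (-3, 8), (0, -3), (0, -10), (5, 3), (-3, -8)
Hull (CCW) = [(-3, -8), (0, -10), (5, 3), (-3, 8)]

Jarvis march: at each step, from the current hull vertex p, select the next vertex q as the point such that every other point lies strictly to the left of (or on) the directed line p → q. (Equivalently: for every other point r, the cross product (q − p) × (r − p) ≥ 0.)
Starting point (lowest x, tie lowest y): (-3, -8). Wrap until returning to start. Resulting hull: (-3, -8), (0, -10), (5, 3), (-3, 8).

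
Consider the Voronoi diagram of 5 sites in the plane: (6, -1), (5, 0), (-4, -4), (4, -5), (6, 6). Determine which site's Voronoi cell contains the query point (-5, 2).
Nearest site = (-4, -4)

The Voronoi cell of site s contains exactly those query points closer to s than to any other site. Compute squared distances from q = (-5, 2) to each site:
  (-4 − -5)² + (-4 − 2)² = 37
  (5 − -5)² + (0 − 2)² = 104
  (4 − -5)² + (-5 − 2)² = 130
  (6 − -5)² + (-1 − 2)² = 130
  (6 − -5)² + (6 − 2)² = 137
Minimum is attained by (-4, -4), so q lies in its Voronoi cell.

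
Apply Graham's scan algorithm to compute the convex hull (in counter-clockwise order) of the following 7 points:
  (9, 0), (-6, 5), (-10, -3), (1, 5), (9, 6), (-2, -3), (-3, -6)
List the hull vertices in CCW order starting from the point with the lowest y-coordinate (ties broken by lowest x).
Hull (CCW) = [(-3, -6), (9, 0), (9, 6), (-6, 5), (-10, -3)]

Graham scan procedure:
  1. Find the pivot p₀ = point with lowest y (tie → lowest x): (-3, -6).
  2. Sort the remaining points by polar angle around p₀.
  3. Walk through sorted points, maintaining a stack; pop the top while the last three entries make a non-left turn (cross product ≤ 0).
  4. Final stack is the convex hull in CCW order: (-3, -6), (9, 0), (9, 6), (-6, 5), (-10, -3).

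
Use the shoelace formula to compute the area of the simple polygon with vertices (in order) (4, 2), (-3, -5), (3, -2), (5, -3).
Area = 15

Shoelace formula: Area = (1/2) |Σ_i (x_i · y_{i+1} − x_{i+1} · y_i)| (indices mod n). Compute each cross term:
  (4)(-5) − (-3)(2) = -14
  (-3)(-2) − (3)(-5) = 21
  (3)(-3) − (5)(-2) = 1
  (5)(2) − (4)(-3) = 22
Sum = 30, so (signed) Area = 30/2 = 15, |Area| = 15.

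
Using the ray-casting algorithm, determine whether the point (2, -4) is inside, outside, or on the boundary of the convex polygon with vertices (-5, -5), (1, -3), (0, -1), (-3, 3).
The point (2, -4) lies strictly outside the polygon

Cast a horizontal ray to the right from the query point and count how many polygon edges it crosses (each edge strictly once or zero times, handled with the usual half-open convention). 
Parity of crossings → even ⇒ outside.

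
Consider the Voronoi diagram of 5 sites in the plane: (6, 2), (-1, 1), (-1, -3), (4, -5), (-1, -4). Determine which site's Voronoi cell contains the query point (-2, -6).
Nearest site = (-1, -4)

The Voronoi cell of site s contains exactly those query points closer to s than to any other site. Compute squared distances from q = (-2, -6) to each site:
  (-1 − -2)² + (-4 − -6)² = 5
  (-1 − -2)² + (-3 − -6)² = 10
  (4 − -2)² + (-5 − -6)² = 37
  (-1 − -2)² + (1 − -6)² = 50
  (6 − -2)² + (2 − -6)² = 128
Minimum is attained by (-1, -4), so q lies in its Voronoi cell.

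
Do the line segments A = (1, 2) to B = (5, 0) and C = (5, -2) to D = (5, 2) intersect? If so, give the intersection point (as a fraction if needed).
Yes; intersection at (5, 0) (t = 1 on AB, s = 1/2 on CD)

Parametrize AB as A + t(B − A) = (1 + 4 t, 2 + -2 t) and CD as C + s(D − C) = (5 + 0 s, -2 + 4 s). Solve the linear system for (t, s). Determinant = -16 ≠ 0, so a unique intersection of the containing lines exists. Solution: t = 1, s = 1/2 — both in [0, 1], so the segments cross. Intersection point: (5, 0).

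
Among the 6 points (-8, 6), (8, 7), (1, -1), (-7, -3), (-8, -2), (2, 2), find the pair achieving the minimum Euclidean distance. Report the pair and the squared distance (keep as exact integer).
Pair = ((-7, -3), (-8, -2)); squared distance = 2

Compute all C(6, 2) = 15 pairwise squared distances (x_i − x_j)² + (y_i − y_j)². The minimum is 2, attained by the pair ((-7, -3), (-8, -2)).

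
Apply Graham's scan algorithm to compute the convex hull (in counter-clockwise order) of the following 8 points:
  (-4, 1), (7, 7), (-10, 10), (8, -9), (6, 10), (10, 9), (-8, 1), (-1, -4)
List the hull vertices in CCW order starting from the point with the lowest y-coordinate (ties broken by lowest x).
Hull (CCW) = [(8, -9), (10, 9), (6, 10), (-10, 10), (-8, 1), (-1, -4)]

Graham scan procedure:
  1. Find the pivot p₀ = point with lowest y (tie → lowest x): (8, -9).
  2. Sort the remaining points by polar angle around p₀.
  3. Walk through sorted points, maintaining a stack; pop the top while the last three entries make a non-left turn (cross product ≤ 0).
  4. Final stack is the convex hull in CCW order: (8, -9), (10, 9), (6, 10), (-10, 10), (-8, 1), (-1, -4).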